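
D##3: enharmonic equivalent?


Working:
Enharmonic notes sound the same pitch but are spelled with different letter names
D## and E name the same pitch class
= E3


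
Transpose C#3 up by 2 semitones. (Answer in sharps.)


Reasoning:
C#3: chromatic position 1 in octave 3 → absolute = 3×12 + 1 = 37
Transpose up 2: 37 + 2 = 39
39 = 3×12 + 3 → D# in octave 3
Result = D#3


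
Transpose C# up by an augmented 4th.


augmented 4th: 4 letter names, 6 semitones
Letter: C + 3 → F
Pitch: C# + 6 semitones, spelled as an F → F##
= F##


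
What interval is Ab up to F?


Working:
Letter names: A → F spans 6 letter names → a 6th
Semitones: Ab → F = 9 half-steps
A 6th of 9 semitones is a major 6th
= major 6th


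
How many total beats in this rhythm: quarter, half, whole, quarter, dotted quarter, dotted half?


Working:
Beat values:
  quarter = 1 beat
  half = 2 beats
  whole = 4 beats
  quarter = 1 beat
  dotted quarter = 1.5 beats
  dotted half = 3 beats
Sum = 1 + 2 + 4 + 1 + 1.5 + 3
= 12.5 beats


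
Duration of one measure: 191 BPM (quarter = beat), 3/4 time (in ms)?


Quarter-note beat duration = 60000 / 191 ms
Beats per measure (3/4) = 3
One measure = 3 × 60000 / 191 = 180000 / 191 ms
= 942.4 ms


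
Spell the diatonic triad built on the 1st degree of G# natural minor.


Working:
G# natural minor scale: G# A# B C# D# E F#
Diatonic triad on degree 1 stacks scale notes 1, 3, 5: G# B D#
G#→B = 3 semitones; G#→D# = 7 semitones → minor triad
= G# B D# (minor)


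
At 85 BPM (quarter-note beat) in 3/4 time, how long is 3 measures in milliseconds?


Quarter-note beat duration = 60000 / 85 ms
Beats per measure (3/4) = 3
One measure = 3 × 60000 / 85 = 180000 / 85 ms
3 measures = 3 × 180000 / 85 = 540000 / 85
= 6352.9 ms


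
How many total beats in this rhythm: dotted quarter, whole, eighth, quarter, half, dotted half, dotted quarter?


Beat values:
  dotted quarter = 1.5 beats
  whole = 4 beats
  eighth = 0.5 beats
  quarter = 1 beat
  half = 2 beats
  dotted half = 3 beats
  dotted quarter = 1.5 beats
Sum = 1.5 + 4 + 0.5 + 1 + 2 + 3 + 1.5
= 13.5 beats


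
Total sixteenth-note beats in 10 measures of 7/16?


Step by step:
Time signature 7/16: the bottom number 16 means the sixteenth note gets one count
The top number 7 means 7 sixteenth-note beats per measure
Total = 7 × 10 measures
= 70 sixteenth-note beats


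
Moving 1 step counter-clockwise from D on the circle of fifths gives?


Solution.
Each counter-clockwise step moves down a perfect 5th (= up a perfect 4th)
From D: D → G
= G


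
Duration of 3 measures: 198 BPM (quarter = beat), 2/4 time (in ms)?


Solution.
Quarter-note beat duration = 60000 / 198 ms
Beats per measure (2/4) = 2
One measure = 2 × 60000 / 198 = 120000 / 198 ms
3 measures = 3 × 120000 / 198 = 360000 / 198
= 1818.2 ms


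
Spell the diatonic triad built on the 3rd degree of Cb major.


Working:
Cb major scale: Cb Db Eb Fb Gb Ab Bb
Diatonic triad on degree 3 stacks scale notes 3, 5, 7: Eb Gb Bb
Eb→Gb = 3 semitones; Eb→Bb = 7 semitones → minor triad
= Eb Gb Bb (minor)


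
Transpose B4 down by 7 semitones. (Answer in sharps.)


B4: chromatic position 11 in octave 4 → absolute = 4×12 + 11 = 59
Transpose down 7: 59 - 7 = 52
52 = 4×12 + 4 → E in octave 4
Result = E4


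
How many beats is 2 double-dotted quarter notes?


Base quarter note = 1 beat
Dot 1 adds half the previous value: +1/2
Dot 2 adds half the previous value: +1/4
One double-dotted quarter = 1 + 1/2 + 1/4 = 7/4
2 of them = 2 × 7/4 = 7/2
= 7/2 beats


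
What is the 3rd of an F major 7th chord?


Let's work it out.
Major 7th chord = root + major 3rd + perfect 5th + major 7th
Seventh chords stack in thirds, so the letter names are F-A-C-E
Root: F
Major 3rd above F: A
Perfect 5th above F: C
Major 7th above F: E
The 3rd = A


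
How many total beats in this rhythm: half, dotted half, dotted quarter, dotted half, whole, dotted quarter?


Step by step:
Beat values:
  half = 2 beats
  dotted half = 3 beats
  dotted quarter = 1.5 beats
  dotted half = 3 beats
  whole = 4 beats
  dotted quarter = 1.5 beats
Sum = 2 + 3 + 1.5 + 3 + 4 + 1.5
= 15 beats


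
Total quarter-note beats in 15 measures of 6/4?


Time signature 6/4: the bottom number 4 means the quarter note gets one count
The top number 6 means 6 quarter-note beats per measure
Total = 6 × 15 measures
= 90 quarter-note beats


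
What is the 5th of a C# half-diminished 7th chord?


Working:
Half-diminished 7th chord = root + minor 3rd + diminished 5th + minor 7th
Seventh chords stack in thirds, so the letter names are C-E-G-B
Root: C#
Minor 3rd above C#: E
Diminished 5th above C#: G
Minor 7th above C#: B
The 5th = G


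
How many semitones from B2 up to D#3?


Step by step:
Absolute semitone position = octave×12 + chromatic position
B2: 2×12 + 11 = 35
D#3: 3×12 + 3 = 39
Difference = 39 - 35 = 4
= 4 semitones


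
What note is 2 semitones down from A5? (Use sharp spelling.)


Step by step:
A5: chromatic position 9 in octave 5 → absolute = 5×12 + 9 = 69
Transpose down 2: 69 - 2 = 67
67 = 5×12 + 7 → G in octave 5
Result = G5


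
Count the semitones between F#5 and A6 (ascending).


Solution.
Absolute semitone position = octave×12 + chromatic position
F#5: 5×12 + 6 = 66
A6: 6×12 + 9 = 81
Difference = 81 - 66 = 15
= 15 semitones


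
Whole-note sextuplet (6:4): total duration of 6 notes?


Solution.
Sextuplet: 6 notes occupy the space of 4 whole notes
Space = 4 × 4 = 16 beats
Each sextuplet note = 16 / 6 = 8/3 beats
6 notes = 6 × 8/3 = 16
= 16 beats


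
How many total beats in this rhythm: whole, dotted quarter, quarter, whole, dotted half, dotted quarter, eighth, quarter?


Let's work it out.
Beat values:
  whole = 4 beats
  dotted quarter = 1.5 beats
  quarter = 1 beat
  whole = 4 beats
  dotted half = 3 beats
  dotted quarter = 1.5 beats
  eighth = 0.5 beats
  quarter = 1 beat
Sum = 4 + 1.5 + 1 + 4 + 3 + 1.5 + 0.5 + 1
= 16.5 beats


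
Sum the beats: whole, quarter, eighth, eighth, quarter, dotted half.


Beat values:
  whole = 4 beats
  quarter = 1 beat
  eighth = 0.5 beats
  eighth = 0.5 beats
  quarter = 1 beat
  dotted half = 3 beats
Sum = 4 + 1 + 0.5 + 0.5 + 1 + 3
= 10 beats


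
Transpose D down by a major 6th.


Reasoning:
major 6th: 6 letter names, 9 semitones
Letter: D - 5 → F
Pitch: D - 9 semitones, spelled as an F → F
= F


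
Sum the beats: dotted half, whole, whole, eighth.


Solution.
Beat values:
  dotted half = 3 beats
  whole = 4 beats
  whole = 4 beats
  eighth = 0.5 beats
Sum = 3 + 4 + 4 + 0.5
= 11.5 beats


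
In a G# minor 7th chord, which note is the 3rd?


Working:
Minor 7th chord = root + minor 3rd + perfect 5th + minor 7th
Seventh chords stack in thirds, so the letter names are G-B-D-F
Root: G#
Minor 3rd above G#: B
Perfect 5th above G#: D#
Minor 7th above G#: F#
The 3rd = B


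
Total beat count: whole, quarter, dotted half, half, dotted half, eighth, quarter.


Reasoning:
Beat values:
  whole = 4 beats
  quarter = 1 beat
  dotted half = 3 beats
  half = 2 beats
  dotted half = 3 beats
  eighth = 0.5 beats
  quarter = 1 beat
Sum = 4 + 1 + 3 + 2 + 3 + 0.5 + 1
= 14.5 beats


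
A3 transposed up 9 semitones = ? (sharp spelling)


A3: chromatic position 9 in octave 3 → absolute = 3×12 + 9 = 45
Transpose up 9: 45 + 9 = 54
54 = 4×12 + 6 → F# in octave 4
Result = F#4


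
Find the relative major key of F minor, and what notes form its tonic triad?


Let's work it out.
The relative major shares the key signature and is a minor 3rd above the minor tonic
A minor 3rd above F is Ab
→ relative major of F minor is Ab major
Tonic triad of Ab major = root + major 3rd + perfect 5th = Ab C Eb
= Ab major; triad = Ab C Eb


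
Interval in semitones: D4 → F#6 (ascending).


Solution.
Absolute semitone position = octave×12 + chromatic position
D4: 4×12 + 2 = 50
F#6: 6×12 + 6 = 78
Difference = 78 - 50 = 28
= 28 semitones


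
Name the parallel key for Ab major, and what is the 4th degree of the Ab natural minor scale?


Solution.
Parallel keys share the same tonic but differ in mode
Ab major → parallel is Ab minor
Ab natural minor scale: Ab Bb Cb Db Eb Fb Gb
= Ab minor; 4th degree = Db


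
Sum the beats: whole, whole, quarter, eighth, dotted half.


Beat values:
  whole = 4 beats
  whole = 4 beats
  quarter = 1 beat
  eighth = 0.5 beats
  dotted half = 3 beats
Sum = 4 + 4 + 1 + 0.5 + 3
= 12.5 beats


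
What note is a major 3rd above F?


Let's work it out.
A 3rd spans 3 letter names, so from F we land on A
A major 3rd = 4 semitones above F
Spell A at that pitch: A
= A


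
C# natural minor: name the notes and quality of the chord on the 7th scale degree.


Solution.
C# natural minor scale: C# D# E F# G# A B
Diatonic triad on degree 7 stacks scale notes 7, 2, 4: B D# F#
B→D# = 4 semitones; B→F# = 7 semitones → major triad
= B D# F# (major)


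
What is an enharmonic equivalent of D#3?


Step by step:
Enharmonic notes sound the same pitch but are spelled with different letter names
D# and Eb name the same pitch class
= Eb3


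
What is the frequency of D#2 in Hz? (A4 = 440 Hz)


Let's work it out.
f = 440 × 2^(n/12) where n = semitones from A4
D#2: -30 semitones from A4
f = 440 × 2^(-30/12)
f = 77.78 Hz


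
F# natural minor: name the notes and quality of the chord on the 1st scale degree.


Working:
F# natural minor scale: F# G# A B C# D E
Diatonic triad on degree 1 stacks scale notes 1, 3, 5: F# A C#
F#→A = 3 semitones; F#→C# = 7 semitones → minor triad
= F# A C# (minor)


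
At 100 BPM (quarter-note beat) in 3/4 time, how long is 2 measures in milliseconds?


Let's work it out.
Quarter-note beat duration = 60000 / 100 ms
Beats per measure (3/4) = 3
One measure = 3 × 60000 / 100 = 180000 / 100 ms
2 measures = 2 × 180000 / 100 = 360000 / 100
= 3600.0 ms


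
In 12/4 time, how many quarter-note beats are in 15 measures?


Step by step:
Time signature 12/4: the bottom number 4 means the quarter note gets one count
The top number 12 means 12 quarter-note beats per measure
Total = 12 × 15 measures
= 180 quarter-note beats


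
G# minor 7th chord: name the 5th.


Solution.
Minor 7th chord = root + minor 3rd + perfect 5th + minor 7th
Seventh chords stack in thirds, so the letter names are G-B-D-F
Root: G#
Minor 3rd above G#: B
Perfect 5th above G#: D#
Minor 7th above G#: F#
The 5th = D#


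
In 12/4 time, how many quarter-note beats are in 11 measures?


Reasoning:
Time signature 12/4: the bottom number 4 means the quarter note gets one count
The top number 12 means 12 quarter-note beats per measure
Total = 12 × 11 measures
= 132 quarter-note beats


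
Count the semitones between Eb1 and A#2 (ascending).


Working:
Absolute semitone position = octave×12 + chromatic position
Eb1: 1×12 + 3 = 15
A#2: 2×12 + 10 = 34
Difference = 34 - 15 = 19
= 19 semitones


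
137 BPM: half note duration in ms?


Let's work it out.
One quarter-note beat = 60000 / BPM = 60000 / 137 ms
Half note = 2 × quarter note
Duration = 2 × 60000 / 137 = 120000 / 137
= 875.9 ms


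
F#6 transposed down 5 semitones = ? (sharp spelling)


Working:
F#6: chromatic position 6 in octave 6 → absolute = 6×12 + 6 = 78
Transpose down 5: 78 - 5 = 73
73 = 6×12 + 1 → C# in octave 6
Result = C#6


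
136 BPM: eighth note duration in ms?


Let's work it out.
One quarter-note beat = 60000 / BPM = 60000 / 136 ms
Eighth note = 1/2 × quarter note
Duration = 1/2 × 60000 / 136 = 30000 / 136
= 220.6 ms


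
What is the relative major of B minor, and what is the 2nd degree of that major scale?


Solution.
The relative major shares the key signature and is a minor 3rd above the minor tonic
A minor 3rd above B is D
→ relative major of B minor is D major
D major scale: D E F# G A B C#
= D major; 2nd degree = E


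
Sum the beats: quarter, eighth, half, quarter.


Let's work it out.
Beat values:
  quarter = 1 beat
  eighth = 0.5 beats
  half = 2 beats
  quarter = 1 beat
Sum = 1 + 0.5 + 2 + 1
= 4.5 beats


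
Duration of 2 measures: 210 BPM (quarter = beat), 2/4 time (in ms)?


Solution.
Quarter-note beat duration = 60000 / 210 ms
Beats per measure (2/4) = 2
One measure = 2 × 60000 / 210 = 120000 / 210 ms
2 measures = 2 × 120000 / 210 = 240000 / 210
= 1142.9 ms


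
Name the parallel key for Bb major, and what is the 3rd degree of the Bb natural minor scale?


Step by step:
Parallel keys share the same tonic but differ in mode
Bb major → parallel is Bb minor
Bb natural minor scale: Bb C Db Eb F Gb Ab
= Bb minor; 3rd degree = Db


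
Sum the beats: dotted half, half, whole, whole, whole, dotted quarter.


Beat values:
  dotted half = 3 beats
  half = 2 beats
  whole = 4 beats
  whole = 4 beats
  whole = 4 beats
  dotted quarter = 1.5 beats
Sum = 3 + 2 + 4 + 4 + 4 + 1.5
= 18.5 beats


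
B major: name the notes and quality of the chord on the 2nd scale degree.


B major scale: B C# D# E F# G# A#
Diatonic triad on degree 2 stacks scale notes 2, 4, 6: C# E G#
C#→E = 3 semitones; C#→G# = 7 semitones → minor triad
= C# E G# (minor)


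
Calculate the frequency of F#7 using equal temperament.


f = 440 × 2^(n/12) where n = semitones from A4
F#7: 33 semitones from A4
f = 440 × 2^(33/12)
f = 2959.96 Hz


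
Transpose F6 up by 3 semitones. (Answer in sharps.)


Reasoning:
F6: chromatic position 5 in octave 6 → absolute = 6×12 + 5 = 77
Transpose up 3: 77 + 3 = 80
80 = 6×12 + 8 → G# in octave 6
Result = G#6


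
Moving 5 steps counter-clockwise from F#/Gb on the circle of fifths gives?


Step by step:
Each counter-clockwise step moves down a perfect 5th (= up a perfect 4th)
From F#/Gb: F#/Gb → B → E → A → D → G
= G


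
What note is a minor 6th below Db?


Step by step:
A 6th spans 6 letter names, so from D we land on F
A minor 6th = 8 semitones below Db
Spell F at that pitch: F
= F


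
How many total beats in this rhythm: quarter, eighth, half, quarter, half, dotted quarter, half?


Beat values:
  quarter = 1 beat
  eighth = 0.5 beats
  half = 2 beats
  quarter = 1 beat
  half = 2 beats
  dotted quarter = 1.5 beats
  half = 2 beats
Sum = 1 + 0.5 + 2 + 1 + 2 + 1.5 + 2
= 10 beats


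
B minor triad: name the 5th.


Minor triad = root + minor 3rd (3 semitones) + perfect 5th (7 semitones)
A triad on B stacks thirds, so the chord tones use letter names B-D-F
Root: B
Minor 3rd above B: D
Perfect 5th above B: F#
The 5th = F#


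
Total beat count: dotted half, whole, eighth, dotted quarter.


Solution.
Beat values:
  dotted half = 3 beats
  whole = 4 beats
  eighth = 0.5 beats
  dotted quarter = 1.5 beats
Sum = 3 + 4 + 0.5 + 1.5
= 9 beats


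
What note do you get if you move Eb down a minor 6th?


minor 6th: 6 letter names, 8 semitones
Letter: E - 5 → G
Pitch: Eb - 8 semitones, spelled as a G → G
= G


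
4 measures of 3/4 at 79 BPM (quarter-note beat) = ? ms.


Let's work it out.
Quarter-note beat duration = 60000 / 79 ms
Beats per measure (3/4) = 3
One measure = 3 × 60000 / 79 = 180000 / 79 ms
4 measures = 4 × 180000 / 79 = 720000 / 79
= 9113.9 ms


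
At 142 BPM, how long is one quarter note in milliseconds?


Solution.
One quarter-note beat = 60000 / BPM = 60000 / 142 ms
Duration = 60000 / 142
= 422.5 ms


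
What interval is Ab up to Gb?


Working:
Letter names: A → G spans 7 letter names → a 7th
Semitones: Ab → Gb = 10 half-steps
A 7th of 10 semitones is a minor 7th
= minor 7th


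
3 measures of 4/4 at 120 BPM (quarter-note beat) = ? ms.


Working:
Quarter-note beat duration = 60000 / 120 ms
Beats per measure (4/4) = 4
One measure = 4 × 60000 / 120 = 240000 / 120 ms
3 measures = 3 × 240000 / 120 = 720000 / 120
= 6000.0 ms


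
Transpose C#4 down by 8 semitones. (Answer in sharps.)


C#4: chromatic position 1 in octave 4 → absolute = 4×12 + 1 = 49
Transpose down 8: 49 - 8 = 41
41 = 3×12 + 5 → F in octave 3
Result = F3


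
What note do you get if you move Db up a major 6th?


Step by step:
major 6th: 6 letter names, 9 semitones
Letter: D + 5 → B
Pitch: Db + 9 semitones, spelled as a B → Bb
= Bb


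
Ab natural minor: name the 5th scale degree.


Let's work it out.
Natural minor scale pattern: W-H-W-W-H-W-W (2-1-2-2-1-2-2 semitones)
Starting from Ab:
  Ab + 2 semitones → Bb
  Bb + 1 semitone → Cb
  Cb + 2 semitones → Db
  Db + 2 semitones → Eb
  Eb + 1 semitone → Fb
  Fb + 2 semitones → Gb
  Gb + 2 semitones → Ab
Scale: Ab Bb Cb Db Eb Fb Gb
Degree 5 = Eb


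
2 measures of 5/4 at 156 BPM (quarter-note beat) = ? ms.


Reasoning:
Quarter-note beat duration = 60000 / 156 ms
Beats per measure (5/4) = 5
One measure = 5 × 60000 / 156 = 300000 / 156 ms
2 measures = 2 × 300000 / 156 = 600000 / 156
= 3846.2 ms


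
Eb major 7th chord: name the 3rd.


Major 7th chord = root + major 3rd + perfect 5th + major 7th
Seventh chords stack in thirds, so the letter names are E-G-B-D
Root: Eb
Major 3rd above Eb: G
Perfect 5th above Eb: Bb
Major 7th above Eb: D
The 3rd = G


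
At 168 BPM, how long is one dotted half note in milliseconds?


One quarter-note beat = 60000 / BPM = 60000 / 168 ms
Dotted half note = 3 × quarter note
Duration = 3 × 60000 / 168 = 180000 / 168
= 1071.4 ms


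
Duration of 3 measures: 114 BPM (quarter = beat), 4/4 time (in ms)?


Working:
Quarter-note beat duration = 60000 / 114 ms
Beats per measure (4/4) = 4
One measure = 4 × 60000 / 114 = 240000 / 114 ms
3 measures = 3 × 240000 / 114 = 720000 / 114
= 6315.8 ms


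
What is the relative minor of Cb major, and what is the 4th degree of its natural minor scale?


The relative minor shares the major's key signature and starts on its 6th degree
6th degree = a major 6th above the tonic; a major 6th above Cb is Ab
→ relative minor of Cb major is Ab minor
Ab natural minor scale: Ab Bb Cb Db Eb Fb Gb
= Ab minor; 4th degree = Db


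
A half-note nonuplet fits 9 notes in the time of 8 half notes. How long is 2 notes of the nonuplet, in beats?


Nonuplet: 9 notes occupy the space of 8 half notes
Space = 8 × 2 = 16 beats
Each nonuplet note = 16 / 9 = 16/9 beats
2 notes = 2 × 16/9 = 32/9
= 32/9 beats


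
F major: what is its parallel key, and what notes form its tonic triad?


Working:
Parallel keys share the same tonic but differ in mode
F major → parallel is F minor
Tonic triad of F minor = F Ab C
= F minor; triad = F Ab C


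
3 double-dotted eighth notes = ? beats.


Solution.
Base eighth note = 1/2 beats
Dot 1 adds half the previous value: +1/4
Dot 2 adds half the previous value: +1/8
One double-dotted eighth = 1/2 + 1/4 + 1/8 = 7/8
3 of them = 3 × 7/8 = 21/8
= 21/8 beats


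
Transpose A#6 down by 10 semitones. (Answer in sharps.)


Solution.
A#6: chromatic position 10 in octave 6 → absolute = 6×12 + 10 = 82
Transpose down 10: 82 - 10 = 72
72 = 6×12 + 0 → C in octave 6
Result = C6


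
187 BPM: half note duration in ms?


Reasoning:
One quarter-note beat = 60000 / BPM = 60000 / 187 ms
Half note = 2 × quarter note
Duration = 2 × 60000 / 187 = 120000 / 187
= 641.7 ms


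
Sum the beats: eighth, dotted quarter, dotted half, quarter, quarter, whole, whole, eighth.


Solution.
Beat values:
  eighth = 0.5 beats
  dotted quarter = 1.5 beats
  dotted half = 3 beats
  quarter = 1 beat
  quarter = 1 beat
  whole = 4 beats
  whole = 4 beats
  eighth = 0.5 beats
Sum = 0.5 + 1.5 + 3 + 1 + 1 + 4 + 4 + 0.5
= 15.5 beats


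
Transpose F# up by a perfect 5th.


Working:
perfect 5th: 5 letter names, 7 semitones
Letter: F + 4 → C
Pitch: F# + 7 semitones, spelled as a C → C#
= C#


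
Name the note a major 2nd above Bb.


Let's work it out.
A 2nd spans 2 letter names, so from B we land on C
A major 2nd = 2 semitones above Bb
Spell C at that pitch: C
= C


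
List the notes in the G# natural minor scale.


Solution.
Natural minor scale pattern: W-H-W-W-H-W-W (2-1-2-2-1-2-2 semitones)
Starting from G#:
  G# + 2 semitones → A#
  A# + 1 semitone → B
  B + 2 semitones → C#
  C# + 2 semitones → D#
  D# + 1 semitone → E
  E + 2 semitones → F#
  F# + 2 semitones → G#
Scale = G# A# B C# D# E F#


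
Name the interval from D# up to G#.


Letter names: D → G spans 4 letter names → a 4th
Semitones: D# → G# = 5 half-steps
A 4th of 5 semitones is a perfect 4th
= perfect 4th


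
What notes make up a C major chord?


Let's work it out.
Major triad = root + major 3rd (4 semitones) + perfect 5th (7 semitones)
A triad on C stacks thirds, so the chord tones use letter names C-E-G
Root: C
Major 3rd above C: E
Perfect 5th above C: G
Chord = C E G


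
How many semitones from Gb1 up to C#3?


Absolute semitone position = octave×12 + chromatic position
Gb1: 1×12 + 6 = 18
C#3: 3×12 + 1 = 37
Difference = 37 - 18 = 19
= 19 semitones


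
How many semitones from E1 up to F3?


Working:
Absolute semitone position = octave×12 + chromatic position
E1: 1×12 + 4 = 16
F3: 3×12 + 5 = 41
Difference = 41 - 16 = 25
= 25 semitones


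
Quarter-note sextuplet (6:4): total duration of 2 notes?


Sextuplet: 6 notes occupy the space of 4 quarter notes
Space = 4 × 1 = 4 beats
Each sextuplet note = 4 / 6 = 2/3 beats
2 notes = 2 × 2/3 = 4/3
= 4/3 beats


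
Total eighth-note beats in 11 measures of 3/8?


Time signature 3/8: the bottom number 8 means the eighth note gets one count
The top number 3 means 3 eighth-note beats per measure
Total = 3 × 11 measures
= 33 eighth-note beats


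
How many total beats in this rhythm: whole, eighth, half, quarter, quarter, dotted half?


Let's work it out.
Beat values:
  whole = 4 beats
  eighth = 0.5 beats
  half = 2 beats
  quarter = 1 beat
  quarter = 1 beat
  dotted half = 3 beats
Sum = 4 + 0.5 + 2 + 1 + 1 + 3
= 11.5 beats


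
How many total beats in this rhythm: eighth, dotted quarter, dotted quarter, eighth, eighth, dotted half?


Let's work it out.
Beat values:
  eighth = 0.5 beats
  dotted quarter = 1.5 beats
  dotted quarter = 1.5 beats
  eighth = 0.5 beats
  eighth = 0.5 beats
  dotted half = 3 beats
Sum = 0.5 + 1.5 + 1.5 + 0.5 + 0.5 + 3
= 7.5 beats


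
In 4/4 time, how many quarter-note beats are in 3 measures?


Reasoning:
Time signature 4/4: the bottom number 4 means the quarter note gets one count
The top number 4 means 4 quarter-note beats per measure
Total = 4 × 3 measures
= 12 quarter-note beats


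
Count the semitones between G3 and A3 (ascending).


Step by step:
Absolute semitone position = octave×12 + chromatic position
G3: 3×12 + 7 = 43
A3: 3×12 + 9 = 45
Difference = 45 - 43 = 2
= 2 semitones


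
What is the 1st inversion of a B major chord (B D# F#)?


Solution.
Root position: B D# F#
1st inversion: move root up an octave
Bass note: D#
Notes (bottom to top) = D# F# B


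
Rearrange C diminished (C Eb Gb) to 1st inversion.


Solution.
Root position: C Eb Gb
1st inversion: move root up an octave
Bass note: Eb
Notes (bottom to top) = Eb Gb C


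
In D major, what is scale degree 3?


Reasoning:
Major scale pattern: W-W-H-W-W-W-H (2-2-1-2-2-2-1 semitones)
Starting from D:
  D + 2 semitones → E
  E + 2 semitones → F#
  F# + 1 semitone → G
  G + 2 semitones → A
  A + 2 semitones → B
  B + 2 semitones → C#
  C# + 1 semitone → D
Scale: D E F# G A B C#
Degree 3 = F#


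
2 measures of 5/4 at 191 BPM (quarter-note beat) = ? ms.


Quarter-note beat duration = 60000 / 191 ms
Beats per measure (5/4) = 5
One measure = 5 × 60000 / 191 = 300000 / 191 ms
2 measures = 2 × 300000 / 191 = 600000 / 191
= 3141.4 ms


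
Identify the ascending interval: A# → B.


Working:
Letter names: A → B spans 2 letter names → a 2nd
Semitones: A# → B = 1 half-step
A 2nd of 1 semitone is a minor 2nd
= minor 2nd


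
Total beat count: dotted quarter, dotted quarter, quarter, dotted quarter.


Solution.
Beat values:
  dotted quarter = 1.5 beats
  dotted quarter = 1.5 beats
  quarter = 1 beat
  dotted quarter = 1.5 beats
Sum = 1.5 + 1.5 + 1 + 1.5
= 5.5 beats


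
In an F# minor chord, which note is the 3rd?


Step by step:
Minor triad = root + minor 3rd (3 semitones) + perfect 5th (7 semitones)
A triad on F# stacks thirds, so the chord tones use letter names F-A-C
Root: F#
Minor 3rd above F#: A
Perfect 5th above F#: C#
The 3rd = A


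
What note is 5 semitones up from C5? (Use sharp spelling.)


Step by step:
C5: chromatic position 0 in octave 5 → absolute = 5×12 + 0 = 60
Transpose up 5: 60 + 5 = 65
65 = 5×12 + 5 → F in octave 5
Result = F5


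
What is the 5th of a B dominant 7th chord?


Dominant 7th chord = root + major 3rd + perfect 5th + minor 7th
Seventh chords stack in thirds, so the letter names are B-D-F-A
Root: B
Major 3rd above B: D#
Perfect 5th above B: F#
Minor 7th above B: A
The 5th = F#


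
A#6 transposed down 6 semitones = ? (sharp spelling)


A#6: chromatic position 10 in octave 6 → absolute = 6×12 + 10 = 82
Transpose down 6: 82 - 6 = 76
76 = 6×12 + 4 → E in octave 6
Result = E6


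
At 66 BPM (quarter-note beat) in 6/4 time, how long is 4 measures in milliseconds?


Solution.
Quarter-note beat duration = 60000 / 66 ms
Beats per measure (6/4) = 6
One measure = 6 × 60000 / 66 = 360000 / 66 ms
4 measures = 4 × 360000 / 66 = 1440000 / 66
= 21818.2 ms


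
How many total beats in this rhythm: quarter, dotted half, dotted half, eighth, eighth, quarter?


Working:
Beat values:
  quarter = 1 beat
  dotted half = 3 beats
  dotted half = 3 beats
  eighth = 0.5 beats
  eighth = 0.5 beats
  quarter = 1 beat
Sum = 1 + 3 + 3 + 0.5 + 0.5 + 1
= 9 beats


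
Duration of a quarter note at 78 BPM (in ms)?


One quarter-note beat = 60000 / BPM = 60000 / 78 ms
Duration = 60000 / 78
= 769.2 ms


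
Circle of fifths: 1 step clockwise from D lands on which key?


Reasoning:
Each clockwise step on the circle of fifths moves up a perfect 5th
From D: D → A
= A


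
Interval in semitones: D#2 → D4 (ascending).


Absolute semitone position = octave×12 + chromatic position
D#2: 2×12 + 3 = 27
D4: 4×12 + 2 = 50
Difference = 50 - 27 = 23
= 23 semitones


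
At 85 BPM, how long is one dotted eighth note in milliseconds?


Let's work it out.
One quarter-note beat = 60000 / BPM = 60000 / 85 ms
Dotted eighth note = 3/4 × quarter note
Duration = 3/4 × 60000 / 85 = 45000 / 85
= 529.4 ms


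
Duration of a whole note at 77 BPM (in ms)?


Solution.
One quarter-note beat = 60000 / BPM = 60000 / 77 ms
Whole note = 4 × quarter note
Duration = 4 × 60000 / 77 = 240000 / 77
= 3116.9 ms


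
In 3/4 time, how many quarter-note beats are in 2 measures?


Step by step:
Time signature 3/4: the bottom number 4 means the quarter note gets one count
The top number 3 means 3 quarter-note beats per measure
Total = 3 × 2 measures
= 6 quarter-note beats


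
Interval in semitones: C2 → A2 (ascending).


Reasoning:
Absolute semitone position = octave×12 + chromatic position
C2: 2×12 + 0 = 24
A2: 2×12 + 9 = 33
Difference = 33 - 24 = 9
= 9 semitones


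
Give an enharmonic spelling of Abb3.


Reasoning:
Enharmonic notes sound the same pitch but are spelled with different letter names
Abb and G name the same pitch class
= G3


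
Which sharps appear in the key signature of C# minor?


Let's work it out.
Sharp minor keys follow the circle of fifths: A(0), E(1), B(2), F#(3), C#(4), G#(5), D#(6), A#(7)
C# minor has 4 sharps
Order of sharps: F# C# G# D# A# E# B# → first 4: F#, C#, G#, D#
= F#, C#, G#, D#


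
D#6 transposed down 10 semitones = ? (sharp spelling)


Working:
D#6: chromatic position 3 in octave 6 → absolute = 6×12 + 3 = 75
Transpose down 10: 75 - 10 = 65
65 = 5×12 + 5 → F in octave 5
Result = F5


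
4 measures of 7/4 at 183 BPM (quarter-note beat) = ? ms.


Quarter-note beat duration = 60000 / 183 ms
Beats per measure (7/4) = 7
One measure = 7 × 60000 / 183 = 420000 / 183 ms
4 measures = 4 × 420000 / 183 = 1680000 / 183
= 9180.3 ms


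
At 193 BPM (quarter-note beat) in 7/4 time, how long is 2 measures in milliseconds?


Working:
Quarter-note beat duration = 60000 / 193 ms
Beats per measure (7/4) = 7
One measure = 7 × 60000 / 193 = 420000 / 193 ms
2 measures = 2 × 420000 / 193 = 840000 / 193
= 4352.3 ms


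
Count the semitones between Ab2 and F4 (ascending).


Working:
Absolute semitone position = octave×12 + chromatic position
Ab2: 2×12 + 8 = 32
F4: 4×12 + 5 = 53
Difference = 53 - 32 = 21
= 21 semitones


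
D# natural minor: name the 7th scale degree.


Reasoning:
Natural minor scale pattern: W-H-W-W-H-W-W (2-1-2-2-1-2-2 semitones)
Starting from D#:
  D# + 2 semitones → E#
  E# + 1 semitone → F#
  F# + 2 semitones → G#
  G# + 2 semitones → A#
  A# + 1 semitone → B
  B + 2 semitones → C#
  C# + 2 semitones → D#
Scale: D# E# F# G# A# B C#
Degree 7 = C#


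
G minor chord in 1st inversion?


Let's work it out.
Root position: G Bb D
1st inversion: move root up an octave
Bass note: Bb
Notes (bottom to top) = Bb D G


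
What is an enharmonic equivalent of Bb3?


Step by step:
Enharmonic notes sound the same pitch but are spelled with different letter names
Bb and A# name the same pitch class
= A#3


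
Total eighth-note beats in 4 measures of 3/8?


Solution.
Time signature 3/8: the bottom number 8 means the eighth note gets one count
The top number 3 means 3 eighth-note beats per measure
Total = 3 × 4 measures
= 12 eighth-note beats


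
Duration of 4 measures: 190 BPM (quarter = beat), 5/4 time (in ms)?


Reasoning:
Quarter-note beat duration = 60000 / 190 ms
Beats per measure (5/4) = 5
One measure = 5 × 60000 / 190 = 300000 / 190 ms
4 measures = 4 × 300000 / 190 = 1200000 / 190
= 6315.8 ms


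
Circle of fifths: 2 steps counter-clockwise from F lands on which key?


Step by step:
Each counter-clockwise step moves down a perfect 5th (= up a perfect 4th)
From F: F → Bb → Eb
= Eb


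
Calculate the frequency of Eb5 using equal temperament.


Reasoning:
f = 440 × 2^(n/12) where n = semitones from A4
Eb5: 6 semitones from A4
f = 440 × 2^(6/12)
f = 622.25 Hz


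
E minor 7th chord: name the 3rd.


Minor 7th chord = root + minor 3rd + perfect 5th + minor 7th
Seventh chords stack in thirds, so the letter names are E-G-B-D
Root: E
Minor 3rd above E: G
Perfect 5th above E: B
Minor 7th above E: D
The 3rd = G


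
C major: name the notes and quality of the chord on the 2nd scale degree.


Working:
C major scale: C D E F G A B
Diatonic triad on degree 2 stacks scale notes 2, 4, 6: D F A
D→F = 3 semitones; D→A = 7 semitones → minor triad
= D F A (minor)


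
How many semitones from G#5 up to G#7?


Absolute semitone position = octave×12 + chromatic position
G#5: 5×12 + 8 = 68
G#7: 7×12 + 8 = 92
Difference = 92 - 68 = 24
= 24 semitones


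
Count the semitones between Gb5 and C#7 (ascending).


Working:
Absolute semitone position = octave×12 + chromatic position
Gb5: 5×12 + 6 = 66
C#7: 7×12 + 1 = 85
Difference = 85 - 66 = 19
= 19 semitones


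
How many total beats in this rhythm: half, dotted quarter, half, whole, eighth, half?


Beat values:
  half = 2 beats
  dotted quarter = 1.5 beats
  half = 2 beats
  whole = 4 beats
  eighth = 0.5 beats
  half = 2 beats
Sum = 2 + 1.5 + 2 + 4 + 0.5 + 2
= 12 beats


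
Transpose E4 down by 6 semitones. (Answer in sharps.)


Reasoning:
E4: chromatic position 4 in octave 4 → absolute = 4×12 + 4 = 52
Transpose down 6: 52 - 6 = 46
46 = 3×12 + 10 → A# in octave 3
Result = A#3


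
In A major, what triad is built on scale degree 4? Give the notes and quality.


Working:
A major scale: A B C# D E F# G#
Diatonic triad on degree 4 stacks scale notes 4, 6, 1: D F# A
D→F# = 4 semitones; D→A = 7 semitones → major triad
= D F# A (major)


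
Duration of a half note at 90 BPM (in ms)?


Solution.
One quarter-note beat = 60000 / BPM = 60000 / 90 ms
Half note = 2 × quarter note
Duration = 2 × 60000 / 90 = 120000 / 90
= 1333.3 ms


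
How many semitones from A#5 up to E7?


Working:
Absolute semitone position = octave×12 + chromatic position
A#5: 5×12 + 10 = 70
E7: 7×12 + 4 = 88
Difference = 88 - 70 = 18
= 18 semitones


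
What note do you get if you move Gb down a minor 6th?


minor 6th: 6 letter names, 8 semitones
Letter: G - 5 → B
Pitch: Gb - 8 semitones, spelled as a B → Bb
= Bb


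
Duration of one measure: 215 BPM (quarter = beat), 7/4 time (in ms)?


Reasoning:
Quarter-note beat duration = 60000 / 215 ms
Beats per measure (7/4) = 7
One measure = 7 × 60000 / 215 = 420000 / 215 ms
= 1953.5 ms


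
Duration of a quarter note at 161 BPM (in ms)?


Working:
One quarter-note beat = 60000 / BPM = 60000 / 161 ms
Duration = 60000 / 161
= 372.7 ms


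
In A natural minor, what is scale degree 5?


Let's work it out.
Natural minor scale pattern: W-H-W-W-H-W-W (2-1-2-2-1-2-2 semitones)
Starting from A:
  A + 2 semitones → B
  B + 1 semitone → C
  C + 2 semitones → D
  D + 2 semitones → E
  E + 1 semitone → F
  F + 2 semitones → G
  G + 2 semitones → A
Scale: A B C D E F G
Degree 5 = E


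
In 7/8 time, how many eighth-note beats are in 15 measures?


Time signature 7/8: the bottom number 8 means the eighth note gets one count
The top number 7 means 7 eighth-note beats per measure
Total = 7 × 15 measures
= 105 eighth-note beats


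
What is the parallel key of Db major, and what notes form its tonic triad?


Step by step:
Parallel keys share the same tonic but differ in mode
Db major → parallel is Db minor
Tonic triad of Db minor = Db Fb Ab
= Db minor; triad = Db Fb Ab


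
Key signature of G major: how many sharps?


Sharp major keys follow the circle of fifths: C(0), G(1), D(2), A(3), E(4), B(5), F#(6), C#(7)
G major has 1 sharp
Order of sharps: F# C# G# D# A# E# B# → first 1: F#
= 1 sharp


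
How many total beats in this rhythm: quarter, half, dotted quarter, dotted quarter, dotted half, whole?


Solution.
Beat values:
  quarter = 1 beat
  half = 2 beats
  dotted quarter = 1.5 beats
  dotted quarter = 1.5 beats
  dotted half = 3 beats
  whole = 4 beats
Sum = 1 + 2 + 1.5 + 1.5 + 3 + 4
= 13 beats


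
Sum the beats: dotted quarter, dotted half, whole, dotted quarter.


Solution.
Beat values:
  dotted quarter = 1.5 beats
  dotted half = 3 beats
  whole = 4 beats
  dotted quarter = 1.5 beats
Sum = 1.5 + 3 + 4 + 1.5
= 10 beats


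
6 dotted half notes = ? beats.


Base half note = 2 beats
Dot 1 adds half the previous value: +1
One dotted half = 2 + 1 = 3
6 of them = 6 × 3 = 18
= 18 beats


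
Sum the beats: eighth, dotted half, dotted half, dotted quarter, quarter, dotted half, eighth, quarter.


Working:
Beat values:
  eighth = 0.5 beats
  dotted half = 3 beats
  dotted half = 3 beats
  dotted quarter = 1.5 beats
  quarter = 1 beat
  dotted half = 3 beats
  eighth = 0.5 beats
  quarter = 1 beat
Sum = 0.5 + 3 + 3 + 1.5 + 1 + 3 + 0.5 + 1
= 13.5 beats


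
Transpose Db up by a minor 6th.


minor 6th: 6 letter names, 8 semitones
Letter: D + 5 → B
Pitch: Db + 8 semitones, spelled as a B → Bbb
= Bbb


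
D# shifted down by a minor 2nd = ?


Working:
minor 2nd: 2 letter names, 1 semitones
Letter: D - 1 → C
Pitch: D# - 1 semitones, spelled as a C → C##
= C##


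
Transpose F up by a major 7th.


Working:
major 7th: 7 letter names, 11 semitones
Letter: F + 6 → E
Pitch: F + 11 semitones, spelled as an E → E
= E


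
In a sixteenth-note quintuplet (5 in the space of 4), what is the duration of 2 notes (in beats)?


Quintuplet: 5 notes occupy the space of 4 sixteenth notes
Space = 4 × 1/4 = 1 beat
Each quintuplet note = 1 / 5 = 1/5 beats
2 notes = 2 × 1/5 = 2/5
= 2/5 beats


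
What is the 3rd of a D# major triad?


Major triad = root + major 3rd (4 semitones) + perfect 5th (7 semitones)
A triad on D# stacks thirds, so the chord tones use letter names D-F-A
Root: D#
Major 3rd above D#: F##
Perfect 5th above D#: A#
The 3rd = F##


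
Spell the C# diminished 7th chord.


Reasoning:
Diminished 7th chord = root + minor 3rd + diminished 5th + diminished 7th
Seventh chords stack in thirds, so the letter names are C-E-G-B
Root: C#
Minor 3rd above C#: E
Diminished 5th above C#: G
Diminished 7th above C#: Bb
Chord = C# E G Bb


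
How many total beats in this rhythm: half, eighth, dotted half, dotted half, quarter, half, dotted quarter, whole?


Working:
Beat values:
  half = 2 beats
  eighth = 0.5 beats
  dotted half = 3 beats
  dotted half = 3 beats
  quarter = 1 beat
  half = 2 beats
  dotted quarter = 1.5 beats
  whole = 4 beats
Sum = 2 + 0.5 + 3 + 3 + 1 + 2 + 1.5 + 4
= 17 beats


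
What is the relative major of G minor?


The relative major shares the key signature and is a minor 3rd above the minor tonic
A minor 3rd above G is Bb
→ relative major of G minor is Bb major
= Bb major


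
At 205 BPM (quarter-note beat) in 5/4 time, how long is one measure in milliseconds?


Quarter-note beat duration = 60000 / 205 ms
Beats per measure (5/4) = 5
One measure = 5 × 60000 / 205 = 300000 / 205 ms
= 1463.4 ms


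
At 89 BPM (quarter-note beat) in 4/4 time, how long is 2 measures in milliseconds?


Quarter-note beat duration = 60000 / 89 ms
Beats per measure (4/4) = 4
One measure = 4 × 60000 / 89 = 240000 / 89 ms
2 measures = 2 × 240000 / 89 = 480000 / 89
= 5393.3 ms


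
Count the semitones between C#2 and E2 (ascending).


Let's work it out.
Absolute semitone position = octave×12 + chromatic position
C#2: 2×12 + 1 = 25
E2: 2×12 + 4 = 28
Difference = 28 - 25 = 3
= 3 semitones


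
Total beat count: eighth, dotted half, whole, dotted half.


Step by step:
Beat values:
  eighth = 0.5 beats
  dotted half = 3 beats
  whole = 4 beats
  dotted half = 3 beats
Sum = 0.5 + 3 + 4 + 3
= 10.5 beats


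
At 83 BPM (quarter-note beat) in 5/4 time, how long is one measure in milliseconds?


Quarter-note beat duration = 60000 / 83 ms
Beats per measure (5/4) = 5
One measure = 5 × 60000 / 83 = 300000 / 83 ms
= 3614.5 ms


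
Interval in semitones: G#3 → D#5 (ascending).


Working:
Absolute semitone position = octave×12 + chromatic position
G#3: 3×12 + 8 = 44
D#5: 5×12 + 3 = 63
Difference = 63 - 44 = 19
= 19 semitones


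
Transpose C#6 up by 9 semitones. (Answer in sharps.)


Working:
C#6: chromatic position 1 in octave 6 → absolute = 6×12 + 1 = 73
Transpose up 9: 73 + 9 = 82
82 = 6×12 + 10 → A# in octave 6
Result = A#6


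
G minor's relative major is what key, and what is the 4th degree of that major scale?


The relative major shares the key signature and is a minor 3rd above the minor tonic
A minor 3rd above G is Bb
→ relative major of G minor is Bb major
Bb major scale: Bb C D Eb F G A
= Bb major; 4th degree = Eb


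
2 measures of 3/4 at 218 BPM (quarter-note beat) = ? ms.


Quarter-note beat duration = 60000 / 218 ms
Beats per measure (3/4) = 3
One measure = 3 × 60000 / 218 = 180000 / 218 ms
2 measures = 2 × 180000 / 218 = 360000 / 218
= 1651.4 ms


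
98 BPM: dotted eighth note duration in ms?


Let's work it out.
One quarter-note beat = 60000 / BPM = 60000 / 98 ms
Dotted eighth note = 3/4 × quarter note
Duration = 3/4 × 60000 / 98 = 45000 / 98
= 459.2 ms


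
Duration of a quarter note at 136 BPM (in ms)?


Working:
One quarter-note beat = 60000 / BPM = 60000 / 136 ms
Duration = 60000 / 136
= 441.2 ms


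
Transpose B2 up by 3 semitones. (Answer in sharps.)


Step by step:
B2: chromatic position 11 in octave 2 → absolute = 2×12 + 11 = 35
Transpose up 3: 35 + 3 = 38
38 = 3×12 + 2 → D in octave 3
Result = D3
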